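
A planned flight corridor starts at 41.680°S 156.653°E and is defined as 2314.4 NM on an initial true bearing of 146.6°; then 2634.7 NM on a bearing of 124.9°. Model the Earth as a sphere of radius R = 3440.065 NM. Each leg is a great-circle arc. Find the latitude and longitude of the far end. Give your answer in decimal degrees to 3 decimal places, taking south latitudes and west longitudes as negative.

Apply the spherical direct solution leg by leg, carrying full precision between legs.
Leg 1: from (-41.680°, 156.653°), δ = 2314.4/3440.065 = 0.672778 rad, θ = 146.6° → φ = -65.316°, λ = -148.120°.
Leg 2: from (-65.316°, -148.120°), δ = 2634.7/3440.065 = 0.765887 rad, θ = 124.9° → φ = -55.138°, λ = -52.159°.

latitude -55.138°, longitude -52.159°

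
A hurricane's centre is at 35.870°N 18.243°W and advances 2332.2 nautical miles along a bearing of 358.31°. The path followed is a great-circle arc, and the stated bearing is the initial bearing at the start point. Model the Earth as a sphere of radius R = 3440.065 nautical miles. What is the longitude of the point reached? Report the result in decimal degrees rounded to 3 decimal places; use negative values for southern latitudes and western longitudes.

Angular distance δ = d/R = 2332.2 / 3440.065 = 0.677952 rad.
Start latitude φ₁ = 0.626050 rad; initial bearing θ = 6.253689 rad.
Destination latitude: φ₂ = arcsin( sin φ₁ cos δ + cos φ₁ sin δ cos θ ) = arcsin(0.964400) = 74.666°.
For the longitude increment, Δλ = atan2( sin θ sin δ cos φ₁, cos δ − sin φ₁ sin φ₂ ) = atan2(-0.014989, 0.213770) = -4.011°.
λ₂ = λ₁ + Δλ = -22.254°.

longitude -22.254°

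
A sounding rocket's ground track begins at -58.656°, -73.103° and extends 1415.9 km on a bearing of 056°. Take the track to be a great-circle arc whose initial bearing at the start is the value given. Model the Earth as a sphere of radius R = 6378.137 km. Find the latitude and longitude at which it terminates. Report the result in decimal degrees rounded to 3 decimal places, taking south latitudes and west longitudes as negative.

latitude -50.269°, longitude -56.510°

The arc subtends δ = 1415.9/6378.137 = 0.221993 rad at the centre.
With φ₁ = -58.656° = -1.023740 rad and θ = 56° = 0.977384 rad:
sin φ₂ = sin φ₁ cos δ + cos φ₁ sin δ cos θ = (-0.854060)(0.975461) + (0.520175)(0.220174)(0.559193) = -0.769058
φ₂ = asin(-0.769058) = -0.877366 rad = -50.269°.
Then Δλ = atan2(0.094949, 0.318639) = 0.289604 rad, from sin θ sin δ cos φ₁ over cos δ − sin φ₁ sin φ₂.
Hence λ₂ = -73.103° + 16.593° = -56.510°.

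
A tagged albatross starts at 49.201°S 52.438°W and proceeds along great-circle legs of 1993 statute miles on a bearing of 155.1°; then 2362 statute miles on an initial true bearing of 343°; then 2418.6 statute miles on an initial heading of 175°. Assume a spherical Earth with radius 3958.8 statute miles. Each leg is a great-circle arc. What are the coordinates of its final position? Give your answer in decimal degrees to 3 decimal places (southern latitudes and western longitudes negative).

latitude -72.670°, longitude -14.692°

Apply the spherical direct solution leg by leg, carrying full precision between legs.
Leg 1: from (-49.201°, -52.438°), δ = 1993/3958.8 = 0.503435 rad, θ = 155.1° → φ = -71.624°, λ = -12.322°.
Leg 2: from (-71.624°, -12.322°), δ = 2362/3958.8 = 0.596645 rad, θ = 343° → φ = -38.000°, λ = -24.354°.
Leg 3: from (-38.000°, -24.354°), δ = 2418.6/3958.8 = 0.610943 rad, θ = 175° → φ = -72.670°, λ = -14.692°.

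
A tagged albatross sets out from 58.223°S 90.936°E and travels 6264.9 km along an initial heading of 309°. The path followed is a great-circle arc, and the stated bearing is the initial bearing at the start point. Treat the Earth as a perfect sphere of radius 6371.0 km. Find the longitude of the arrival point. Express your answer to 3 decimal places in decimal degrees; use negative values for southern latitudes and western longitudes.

longitude 49.669°

The arc subtends δ = 6264.9/6371 = 0.983346 rad at the centre.
Start latitude φ₁ = -1.016183 rad; initial bearing θ = 5.393067 rad.
Destination latitude: φ₂ = arcsin( sin φ₁ cos δ + cos φ₁ sin δ cos θ ) = arcsin(-0.195311) = -11.263°.
Then Δλ = atan2(-0.340647, 0.388205) = -0.720240 rad, from sin θ sin δ cos φ₁ over cos δ − sin φ₁ sin φ₂.
λ₂ = λ₁ + Δλ = 49.669°.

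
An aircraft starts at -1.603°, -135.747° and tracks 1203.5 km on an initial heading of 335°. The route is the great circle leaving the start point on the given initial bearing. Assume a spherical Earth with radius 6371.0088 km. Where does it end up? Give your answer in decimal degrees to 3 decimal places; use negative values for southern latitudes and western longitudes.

latitude 8.201°, longitude -140.346°

Central angle δ = d/R = 0.188903 rad.
Converting: φ₁ = -0.027978 rad, θ = 5.846853 rad.
sin φ₂ = sin φ₁ cos δ + cos φ₁ sin δ cos θ = (-0.027974)(0.982211) + (0.999609)(0.187781)(0.906308) = 0.142645
φ₂ = asin(0.142645) = 0.143133 rad = 8.201°.
Δλ = atan2( sin θ sin δ cos φ₁ , cos δ − sin φ₁ sin φ₂ ) = atan2(-0.079329, 0.986201) = -0.080266 rad = -4.599°.
Hence λ₂ = -135.747° + -4.599° = -140.346°.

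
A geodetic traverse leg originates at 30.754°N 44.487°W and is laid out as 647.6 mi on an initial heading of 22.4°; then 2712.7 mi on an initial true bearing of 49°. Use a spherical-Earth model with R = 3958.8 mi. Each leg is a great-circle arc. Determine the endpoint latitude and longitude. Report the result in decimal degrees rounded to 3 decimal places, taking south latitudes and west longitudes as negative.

latitude 54.285°, longitude 15.020°

Apply the spherical direct solution leg by leg, carrying full precision between legs.
Leg 1: from (30.754°, -44.487°), δ = 647.6/3958.8 = 0.163585 rad, θ = 22.4° → φ = 39.340°, λ = -39.884°.
Leg 2: from (39.340°, -39.884°), δ = 2712.7/3958.8 = 0.685233 rad, θ = 49° → φ = 54.285°, λ = 15.020°.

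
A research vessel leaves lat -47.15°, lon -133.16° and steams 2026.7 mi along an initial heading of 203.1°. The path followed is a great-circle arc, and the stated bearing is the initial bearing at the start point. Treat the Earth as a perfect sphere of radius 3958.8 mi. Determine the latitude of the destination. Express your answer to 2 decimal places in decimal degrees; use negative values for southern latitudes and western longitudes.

The arc subtends δ = 2026.7/3958.8 = 0.511948 rad at the centre.
With φ₁ = -47.15° = -0.822923 rad and θ = 203.1° = 3.544764 rad:
Applying the spherical law of cosines for sides, sin φ₂ = sin φ₁ cos δ + cos φ₁ sin δ cos θ = -0.945586, so φ₂ = -71.01°.
Δλ = atan2( sin θ sin δ cos φ₁ , cos δ − sin φ₁ sin φ₂ ) = atan2(-0.130709, 0.178548) = -0.631927 rad = -36.21°.
λ₂ = λ₁ + Δλ = -169.37°.

latitude -71.01°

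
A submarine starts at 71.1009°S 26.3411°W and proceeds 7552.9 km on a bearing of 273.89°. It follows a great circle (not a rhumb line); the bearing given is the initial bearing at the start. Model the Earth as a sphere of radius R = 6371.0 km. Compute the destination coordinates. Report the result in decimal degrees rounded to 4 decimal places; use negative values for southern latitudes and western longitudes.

latitude -19.5846°, longitude -105.2520°

δ = 7552.9/6371 = 1.185512 rad (67.9249°).
Converting: φ₁ = -1.240945 rad, θ = 4.780282 rad.
Applying the spherical law of cosines for sides, sin φ₂ = sin φ₁ cos δ + cos φ₁ sin δ cos θ = -0.335199, so φ₂ = -19.5846°.
Then Δλ = atan2(-0.299466, 0.058694) = -1.377255 rad, from sin θ sin δ cos φ₁ over cos δ − sin φ₁ sin φ₂.
Hence λ₂ = -26.3411° + -78.9109° = -105.2520°.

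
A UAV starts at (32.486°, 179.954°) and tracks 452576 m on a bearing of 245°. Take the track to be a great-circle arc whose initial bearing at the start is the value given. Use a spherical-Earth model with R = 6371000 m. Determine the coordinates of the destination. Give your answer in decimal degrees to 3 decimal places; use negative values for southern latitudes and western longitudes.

The arc subtends δ = 452576/6371000 = 0.071037 rad at the centre.
With φ₁ = 32.486° = 0.566988 rad and θ = 245° = 4.276057 rad:
sin φ₂ = sin φ₁ cos δ + cos φ₁ sin δ cos θ = (0.537094)(0.997478) + (0.843523)(0.070977)(-0.422618) = 0.510436
φ₂ = asin(0.510436) = 0.535692 rad = 30.693°.
Δλ = atan2( sin θ sin δ cos φ₁ , cos δ − sin φ₁ sin φ₂ ) = atan2(-0.054261, 0.723326) = -0.074876 rad = -4.290°.
λ₂ = 179.954° + -4.290° = 175.664°.

latitude 30.693°, longitude 175.664°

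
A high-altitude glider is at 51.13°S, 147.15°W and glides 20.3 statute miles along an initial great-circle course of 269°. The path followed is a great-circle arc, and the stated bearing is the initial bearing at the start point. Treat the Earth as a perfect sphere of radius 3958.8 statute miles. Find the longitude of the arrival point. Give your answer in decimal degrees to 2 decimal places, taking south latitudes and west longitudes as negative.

Angular distance δ = d/R = 20.3 / 3958.8 = 0.005128 rad.
Start latitude φ₁ = -0.892387 rad; initial bearing θ = 4.694936 rad.
Destination latitude: φ₂ = arcsin( sin φ₁ cos δ + cos φ₁ sin δ cos θ ) = arcsin(-0.778618) = -51.13°.
Δλ = atan2( sin θ sin δ cos φ₁ , cos δ − sin φ₁ sin φ₂ ) = atan2(-0.003217, 0.393777) = -0.008171 rad = -0.47°.
Hence λ₂ = -147.15° + -0.47° = -147.62°.

longitude -147.62°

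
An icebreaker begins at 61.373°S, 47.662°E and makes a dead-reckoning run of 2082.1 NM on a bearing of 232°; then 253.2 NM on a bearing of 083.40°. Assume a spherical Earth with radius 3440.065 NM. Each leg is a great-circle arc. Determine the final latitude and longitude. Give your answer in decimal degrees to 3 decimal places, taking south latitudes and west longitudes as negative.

latitude -62.054°, longitude -22.447°

Apply the spherical direct solution leg by leg, carrying full precision between legs.
Leg 1: from (-61.373°, 47.662°), δ = 2082.1/3440.065 = 0.605250 rad, θ = 232° → φ = -62.830°, λ = -31.415°.
Leg 2: from (-62.830°, -31.415°), δ = 253.2/3440.065 = 0.073603 rad, θ = 83.4° → φ = -62.054°, λ = -22.447°.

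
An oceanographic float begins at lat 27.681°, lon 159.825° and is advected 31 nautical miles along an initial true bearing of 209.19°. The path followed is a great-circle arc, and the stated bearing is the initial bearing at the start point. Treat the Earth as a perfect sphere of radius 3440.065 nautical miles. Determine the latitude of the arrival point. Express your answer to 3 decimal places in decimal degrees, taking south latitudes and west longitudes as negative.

latitude 27.230°

Central angle δ = d/R = 0.009011 rad.
With φ₁ = 27.681° = 0.483125 rad and θ = 209.19° = 3.651054 rad:
Applying the spherical law of cosines for sides, sin φ₂ = sin φ₁ cos δ + cos φ₁ sin δ cos θ = 0.457563, so φ₂ = 27.230°.
For the longitude increment, Δλ = atan2( sin θ sin δ cos φ₁, cos δ − sin φ₁ sin φ₂ ) = atan2(-0.003892, 0.787399) = -0.283°.
Hence λ₂ = 159.825° + -0.283° = 159.542°.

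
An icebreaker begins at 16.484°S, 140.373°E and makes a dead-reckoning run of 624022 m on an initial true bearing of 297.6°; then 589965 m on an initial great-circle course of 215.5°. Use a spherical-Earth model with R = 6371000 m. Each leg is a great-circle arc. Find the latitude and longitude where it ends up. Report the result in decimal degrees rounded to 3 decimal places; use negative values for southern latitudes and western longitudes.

Apply the spherical direct solution leg by leg, carrying full precision between legs.
Leg 1: from (-16.484°, 140.373°), δ = 624022/6371000 = 0.097947 rad, θ = 297.6° → φ = -13.824°, λ = 135.253°.
Leg 2: from (-13.824°, 135.253°), δ = 589965/6371000 = 0.092602 rad, θ = 215.5° → φ = -18.121°, λ = 132.014°.

latitude -18.121°, longitude 132.014°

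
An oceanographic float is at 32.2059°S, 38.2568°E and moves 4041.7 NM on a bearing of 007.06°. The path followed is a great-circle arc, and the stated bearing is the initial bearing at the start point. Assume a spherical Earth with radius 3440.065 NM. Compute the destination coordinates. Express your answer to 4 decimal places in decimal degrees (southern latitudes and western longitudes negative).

δ = 4041.7/3440.065 = 1.174891 rad (67.3163°).
Start latitude φ₁ = -0.562099 rad; initial bearing θ = 0.123220 rad.
sin φ₂ = sin φ₁ cos δ + cos φ₁ sin δ cos θ = (-0.532963)(0.385644) + (0.846138)(0.922648)(0.992418) = 0.569234
φ₂ = asin(0.569234) = 0.605574 rad = 34.6968°.
Δλ = atan2( sin θ sin δ cos φ₁ , cos δ − sin φ₁ sin φ₂ ) = atan2(0.095953, 0.689025) = 0.138370 rad = 7.9280°.
Hence λ₂ = 38.2568° + 7.9280° = 46.1848°.

latitude 34.6968°, longitude 46.1848°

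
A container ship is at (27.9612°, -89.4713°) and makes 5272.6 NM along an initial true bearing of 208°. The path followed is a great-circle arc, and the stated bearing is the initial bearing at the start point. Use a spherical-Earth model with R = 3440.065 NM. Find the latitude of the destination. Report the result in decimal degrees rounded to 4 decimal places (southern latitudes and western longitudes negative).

latitude -49.5926°

The arc subtends δ = 5272.6/3440.065 = 1.532704 rad at the centre.
Start latitude φ₁ = 0.488015 rad; initial bearing θ = 3.630285 rad.
Destination latitude: φ₂ = arcsin( sin φ₁ cos δ + cos φ₁ sin δ cos θ ) = arcsin(-0.761455) = -49.5926°.
For the longitude increment, Δλ = atan2( sin θ sin δ cos φ₁, cos δ − sin φ₁ sin φ₂ ) = atan2(-0.414367, 0.395110) = -46.3628°.
λ₂ = -89.4713° + -46.3628° = -135.8341°.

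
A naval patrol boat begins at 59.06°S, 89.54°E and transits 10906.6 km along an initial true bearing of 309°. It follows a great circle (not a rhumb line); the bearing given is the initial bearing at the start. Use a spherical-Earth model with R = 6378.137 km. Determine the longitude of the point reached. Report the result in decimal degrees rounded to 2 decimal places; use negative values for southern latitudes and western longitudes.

longitude 30.58°

Central angle δ = d/R = 1.709998 rad.
Converting: φ₁ = -1.030791 rad, θ = 5.393067 rad.
Applying the spherical law of cosines for sides, sin φ₂ = sin φ₁ cos δ + cos φ₁ sin δ cos θ = 0.439438, so φ₂ = 26.07°.
Then Δλ = atan2(-0.395697, 0.238156) = -1.029007 rad, from sin θ sin δ cos φ₁ over cos δ − sin φ₁ sin φ₂.
Hence λ₂ = 89.54° + -58.96° = 30.58°.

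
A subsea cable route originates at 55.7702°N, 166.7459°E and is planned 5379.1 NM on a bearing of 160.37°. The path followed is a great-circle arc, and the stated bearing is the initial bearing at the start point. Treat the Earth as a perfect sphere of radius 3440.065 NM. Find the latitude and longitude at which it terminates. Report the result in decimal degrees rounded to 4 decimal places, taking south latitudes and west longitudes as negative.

Central angle δ = d/R = 1.563662 rad.
Start latitude φ₁ = 0.973374 rad; initial bearing θ = 2.798985 rad.
Applying the spherical law of cosines for sides, sin φ₂ = sin φ₁ cos δ + cos φ₁ sin δ cos θ = -0.523909, so φ₂ = -31.5949°.
For the longitude increment, Δλ = atan2( sin θ sin δ cos φ₁, cos δ − sin φ₁ sin φ₂ ) = atan2(0.188969, 0.440296) = 23.2283°.
λ₂ = 166.7459° + 23.2283° = 189.9742°, normalized to (−180°, 180°] → -170.0258°.

latitude -31.5949°, longitude -170.0258°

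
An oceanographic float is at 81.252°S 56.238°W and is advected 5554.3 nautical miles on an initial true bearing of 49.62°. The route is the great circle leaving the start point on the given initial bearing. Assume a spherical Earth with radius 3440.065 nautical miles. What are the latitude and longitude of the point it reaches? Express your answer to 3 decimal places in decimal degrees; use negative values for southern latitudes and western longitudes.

latitude 8.147°, longitude -5.992°

Central angle δ = d/R = 1.614592 rad.
Converting: φ₁ = -1.418115 rad, θ = 0.866032 rad.
Applying the spherical law of cosines for sides, sin φ₂ = sin φ₁ cos δ + cos φ₁ sin δ cos θ = 0.141709, so φ₂ = 8.147°.
Then Δλ = atan2(0.115745, 0.096279) = 0.876951 rad, from sin θ sin δ cos φ₁ over cos δ − sin φ₁ sin φ₂.
Hence λ₂ = -56.238° + 50.246° = -5.992°.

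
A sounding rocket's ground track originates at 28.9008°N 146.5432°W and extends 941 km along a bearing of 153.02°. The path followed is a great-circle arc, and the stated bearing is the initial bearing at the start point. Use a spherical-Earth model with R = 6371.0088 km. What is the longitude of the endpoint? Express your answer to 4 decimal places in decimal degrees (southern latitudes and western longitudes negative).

longitude -142.4339°

Angular distance δ = d/R = 941 / 6371.0088 = 0.147700 rad.
Start latitude φ₁ = 0.504414 rad; initial bearing θ = 2.670703 rad.
sin φ₂ = sin φ₁ cos δ + cos φ₁ sin δ cos θ = (0.483295)(0.989112) + (0.875458)(0.147164)(-0.891165) = 0.363219
φ₂ = asin(0.363219) = 0.371720 rad = 21.2980°.
Then Δλ = atan2(0.058450, 0.813571) = 0.071721 rad, from sin θ sin δ cos φ₁ over cos δ − sin φ₁ sin φ₂.
λ₂ = λ₁ + Δλ = -142.4339°.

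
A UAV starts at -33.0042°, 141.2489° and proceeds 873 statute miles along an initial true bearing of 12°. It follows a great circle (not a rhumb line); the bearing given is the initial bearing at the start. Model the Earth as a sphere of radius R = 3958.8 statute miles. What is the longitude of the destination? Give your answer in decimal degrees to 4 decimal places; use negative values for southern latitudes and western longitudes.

longitude 144.0340°

δ = 873/3958.8 = 0.220521 rad (12.6349°).
With φ₁ = -33.0042° = -0.576032 rad and θ = 12° = 0.209440 rad:
sin φ₂ = sin φ₁ cos δ + cos φ₁ sin δ cos θ = (-0.544701)(0.975784) + (0.838631)(0.218738)(0.978148) = -0.352078
φ₂ = asin(-0.352078) = -0.359790 rad = -20.6144°.
Then Δλ = atan2(0.038139, 0.784007) = 0.048609 rad, from sin θ sin δ cos φ₁ over cos δ − sin φ₁ sin φ₂.
λ₂ = λ₁ + Δλ = 144.0340°.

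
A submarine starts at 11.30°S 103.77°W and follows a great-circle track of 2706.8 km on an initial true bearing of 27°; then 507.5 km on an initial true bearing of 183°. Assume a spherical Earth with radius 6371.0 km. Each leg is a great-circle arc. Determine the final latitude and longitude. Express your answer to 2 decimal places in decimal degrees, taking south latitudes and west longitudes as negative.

Apply the spherical direct solution leg by leg, carrying full precision between legs.
Leg 1: from (-11.30°, -103.77°), δ = 2706.8/6371 = 0.424863 rad, θ = 27° → φ = 10.46°, λ = -92.80°.
Leg 2: from (10.46°, -92.80°), δ = 507.5/6371 = 0.079658 rad, θ = 183° → φ = 5.91°, λ = -93.04°.

latitude 5.91°, longitude -93.04°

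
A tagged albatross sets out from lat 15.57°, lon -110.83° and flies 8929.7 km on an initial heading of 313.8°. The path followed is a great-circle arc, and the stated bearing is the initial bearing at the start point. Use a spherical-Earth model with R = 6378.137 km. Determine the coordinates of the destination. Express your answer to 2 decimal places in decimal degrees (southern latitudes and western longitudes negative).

latitude 44.64°, longitude 157.61°

Angular distance δ = d/R = 8929.7 / 6378.137 = 1.400048 rad.
With φ₁ = 15.57° = 0.271748 rad and θ = 313.8° = 5.476843 rad:
Destination latitude: φ₂ = arcsin( sin φ₁ cos δ + cos φ₁ sin δ cos θ ) = arcsin(0.702657) = 44.64°.
Then Δλ = atan2(-0.685163, -0.018684) = -1.598060 rad, from sin θ sin δ cos φ₁ over cos δ − sin φ₁ sin φ₂.
λ₂ = -110.83° + -91.56° = -202.39°, normalized to (−180°, 180°] → 157.61°.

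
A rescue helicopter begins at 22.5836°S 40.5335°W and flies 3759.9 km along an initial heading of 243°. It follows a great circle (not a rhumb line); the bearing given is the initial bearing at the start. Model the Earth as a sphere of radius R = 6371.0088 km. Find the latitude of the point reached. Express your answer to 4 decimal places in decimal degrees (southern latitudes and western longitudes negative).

The arc subtends δ = 3759.9/6371.0088 = 0.590158 rad at the centre.
With φ₁ = -22.5836° = -0.394158 rad and θ = 243° = 4.241150 rad:
sin φ₂ = sin φ₁ cos δ + cos φ₁ sin δ cos θ = (-0.384031)(0.830853) + (0.923320)(0.556492)(-0.453990) = -0.552343
φ₂ = asin(-0.552343) = -0.585172 rad = -33.5279°.
Then Δλ = atan2(-0.457817, 0.618736) = -0.637021 rad, from sin θ sin δ cos φ₁ over cos δ − sin φ₁ sin φ₂.
λ₂ = λ₁ + Δλ = -77.0321°.

latitude -33.5279°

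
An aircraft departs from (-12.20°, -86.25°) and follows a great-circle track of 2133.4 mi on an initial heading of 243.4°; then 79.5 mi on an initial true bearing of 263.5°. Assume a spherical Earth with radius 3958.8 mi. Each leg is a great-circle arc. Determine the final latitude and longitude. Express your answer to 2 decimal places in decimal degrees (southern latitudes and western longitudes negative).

latitude -24.08°, longitude -117.64°

Apply the spherical direct solution leg by leg, carrying full precision between legs.
Leg 1: from (-12.20°, -86.25°), δ = 2133.4/3958.8 = 0.538901 rad, θ = 243.4° → φ = -23.95°, λ = -116.39°.
Leg 2: from (-23.95°, -116.39°), δ = 79.5/3958.8 = 0.020082 rad, θ = 263.5° → φ = -24.08°, λ = -117.64°.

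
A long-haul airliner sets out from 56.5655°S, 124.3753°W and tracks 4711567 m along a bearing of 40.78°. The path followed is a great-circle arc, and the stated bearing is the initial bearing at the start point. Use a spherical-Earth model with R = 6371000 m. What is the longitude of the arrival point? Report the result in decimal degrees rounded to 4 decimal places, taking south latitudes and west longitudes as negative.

Angular distance δ = d/R = 4711567 / 6371000 = 0.739533 rad.
Converting: φ₁ = -0.987254 rad, θ = 0.711745 rad.
Destination latitude: φ₂ = arcsin( sin φ₁ cos δ + cos φ₁ sin δ cos θ ) = arcsin(-0.335346) = -19.5936°.
Δλ = atan2( sin θ sin δ cos φ₁ , cos δ − sin φ₁ sin φ₂ ) = atan2(0.242538, 0.458932) = 0.486173 rad = 27.8557°.
λ₂ = λ₁ + Δλ = -96.5196°.

longitude -96.5196°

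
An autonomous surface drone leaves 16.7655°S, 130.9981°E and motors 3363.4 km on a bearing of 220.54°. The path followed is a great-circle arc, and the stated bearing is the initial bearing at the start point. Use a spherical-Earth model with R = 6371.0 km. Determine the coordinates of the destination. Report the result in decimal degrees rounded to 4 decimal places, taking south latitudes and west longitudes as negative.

latitude -38.0050°, longitude 106.4453°

Angular distance δ = d/R = 3363.4 / 6371 = 0.527923 rad.
Converting: φ₁ = -0.292613 rad, θ = 3.849149 rad.
Destination latitude: φ₂ = arcsin( sin φ₁ cos δ + cos φ₁ sin δ cos θ ) = arcsin(-0.615730) = -38.0050°.
Then Δλ = atan2(-0.313503, 0.686244) = -0.428527 rad, from sin θ sin δ cos φ₁ over cos δ − sin φ₁ sin φ₂.
Hence λ₂ = 130.9981° + -24.5528° = 106.4453°.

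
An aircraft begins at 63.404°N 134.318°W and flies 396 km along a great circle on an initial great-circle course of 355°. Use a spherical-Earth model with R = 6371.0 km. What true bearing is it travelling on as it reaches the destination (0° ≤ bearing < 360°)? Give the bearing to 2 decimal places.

δ = 396/6371 = 0.062157 rad (3.5613°).
With φ₁ = 63.404° = 1.106609 rad and θ = 355° = 6.195919 rad:
sin φ₂ = sin φ₁ cos δ + cos φ₁ sin δ cos θ = (0.894185)(0.998069) + (0.447697)(0.062117)(0.996195) = 0.920162
φ₂ = asin(0.920162) = 1.168495 rad = 66.950°.
Then Δλ = atan2(-0.002424, 0.175273) = -0.013828 rad, from sin θ sin δ cos φ₁ over cos δ − sin φ₁ sin φ₂.
λ₂ = λ₁ + Δλ = -135.110°.
The forward bearing on arrival equals the back-azimuth from the destination plus 180°.
Back-azimuth from P₂ (66.95°, -135.11°) to P₁ (63.40°, -134.32°), with Δλ' = λ₁ − λ₂ = 0.79°: atan2( sin Δλ' cos φ₁ , cos φ₂ sin φ₁ − sin φ₂ cos φ₁ cos Δλ' ) = 174.28°.
Final bearing = (174.28° + 180°) mod 360° = 354.28°.

final bearing 354.28°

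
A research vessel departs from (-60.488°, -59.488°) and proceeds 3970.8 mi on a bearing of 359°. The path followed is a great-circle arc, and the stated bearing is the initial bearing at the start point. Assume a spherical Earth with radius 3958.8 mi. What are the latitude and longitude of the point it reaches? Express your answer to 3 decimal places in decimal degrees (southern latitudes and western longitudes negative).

The arc subtends δ = 3970.8/3958.8 = 1.003031 rad at the centre.
Start latitude φ₁ = -1.055715 rad; initial bearing θ = 6.265732 rad.
sin φ₂ = sin φ₁ cos δ + cos φ₁ sin δ cos θ = (-0.870253)(0.537749) + (0.492606)(0.843105)(0.999848) = -0.052722
φ₂ = asin(-0.052722) = -0.052747 rad = -3.022°.
Δλ = atan2( sin θ sin δ cos φ₁ , cos δ − sin φ₁ sin φ₂ ) = atan2(-0.007248, 0.491867) = -0.014735 rad = -0.844°.
λ₂ = λ₁ + Δλ = -60.332°.

latitude -3.022°, longitude -60.332°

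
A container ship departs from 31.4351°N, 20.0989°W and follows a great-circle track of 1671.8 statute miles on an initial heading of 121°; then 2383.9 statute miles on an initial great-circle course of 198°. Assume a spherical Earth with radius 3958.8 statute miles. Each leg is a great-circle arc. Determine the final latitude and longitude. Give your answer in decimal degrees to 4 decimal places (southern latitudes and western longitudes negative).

latitude -15.7257°, longitude -8.9991°

Apply the spherical direct solution leg by leg, carrying full precision between legs.
Leg 1: from (31.4351°, -20.0989°), δ = 1671.8/3958.8 = 0.422300 rad, θ = 121° → φ = 17.1938°, λ = 1.4782°.
Leg 2: from (17.1938°, 1.4782°), δ = 2383.9/3958.8 = 0.602177 rad, θ = 198° → φ = -15.7257°, λ = -8.9991°.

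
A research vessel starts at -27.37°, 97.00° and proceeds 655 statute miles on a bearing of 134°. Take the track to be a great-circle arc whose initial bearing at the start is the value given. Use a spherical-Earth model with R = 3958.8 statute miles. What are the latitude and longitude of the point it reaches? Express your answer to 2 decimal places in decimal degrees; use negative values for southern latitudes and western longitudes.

latitude -33.71°, longitude 105.19°

δ = 655/3958.8 = 0.165454 rad (9.4798°).
Start latitude φ₁ = -0.477697 rad; initial bearing θ = 2.338741 rad.
Applying the spherical law of cosines for sides, sin φ₂ = sin φ₁ cos δ + cos φ₁ sin δ cos θ = -0.555059, so φ₂ = -33.71°.
Then Δλ = atan2(0.105213, 0.731163) = 0.142917 rad, from sin θ sin δ cos φ₁ over cos δ − sin φ₁ sin φ₂.
λ₂ = 97.00° + 8.19° = 105.19°.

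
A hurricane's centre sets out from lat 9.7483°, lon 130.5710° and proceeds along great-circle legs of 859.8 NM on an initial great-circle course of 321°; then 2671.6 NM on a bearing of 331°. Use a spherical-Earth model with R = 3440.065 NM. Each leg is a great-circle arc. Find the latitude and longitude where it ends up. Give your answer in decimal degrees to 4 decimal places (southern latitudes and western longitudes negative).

Apply the spherical direct solution leg by leg, carrying full precision between legs.
Leg 1: from (9.7483°, 130.5710°), δ = 859.8/3440.065 = 0.249937 rad, θ = 321° → φ = 20.7019°, λ = 120.9923°.
Leg 2: from (20.7019°, 120.9923°), δ = 2671.6/3440.065 = 0.776613 rad, θ = 331° → φ = 55.6459°, λ = 83.9695°.

latitude 55.6459°, longitude 83.9695°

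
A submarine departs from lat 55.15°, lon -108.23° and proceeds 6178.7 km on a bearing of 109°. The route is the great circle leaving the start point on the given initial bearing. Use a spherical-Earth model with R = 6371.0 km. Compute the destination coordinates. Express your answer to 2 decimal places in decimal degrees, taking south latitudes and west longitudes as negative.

latitude 18.10°, longitude -53.10°

Central angle δ = d/R = 0.969816 rad.
Converting: φ₁ = 0.962549 rad, θ = 1.902409 rad.
sin φ₂ = sin φ₁ cos δ + cos φ₁ sin δ cos θ = (0.820651)(0.565451) + (0.571430)(0.824782)(-0.325568) = 0.310596
φ₂ = asin(0.310596) = 0.315820 rad = 18.10°.
For the longitude increment, Δλ = atan2( sin θ sin δ cos φ₁, cos δ − sin φ₁ sin φ₂ ) = atan2(0.445628, 0.310560) = 55.13°.
λ₂ = λ₁ + Δλ = -53.10°.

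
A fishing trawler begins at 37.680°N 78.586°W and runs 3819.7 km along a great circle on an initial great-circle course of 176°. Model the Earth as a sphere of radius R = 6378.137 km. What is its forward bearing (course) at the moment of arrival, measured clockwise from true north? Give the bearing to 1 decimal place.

δ = 3819.7/6378.137 = 0.598874 rad (34.3129°).
Start latitude φ₁ = 0.657640 rad; initial bearing θ = 3.071779 rad.
Destination latitude: φ₂ = arcsin( sin φ₁ cos δ + cos φ₁ sin δ cos θ ) = arcsin(0.059819) = 3.429°.
Δλ = atan2( sin θ sin δ cos φ₁ , cos δ − sin φ₁ sin φ₂ ) = atan2(0.031121, 0.789406) = 0.039403 rad = 2.258°.
λ₂ = λ₁ + Δλ = -76.328°.
The forward bearing on arrival equals the back-azimuth from the destination plus 180°.
Back-azimuth from P₂ (3.4°, -76.3°) to P₁ (37.7°, -78.6°), with Δλ' = λ₁ − λ₂ = -2.3°: atan2( sin Δλ' cos φ₁ , cos φ₂ sin φ₁ − sin φ₂ cos φ₁ cos Δλ' ) = 356.8°.
Final bearing = (356.8° + 180°) mod 360° = 176.8°.

final bearing 176.8°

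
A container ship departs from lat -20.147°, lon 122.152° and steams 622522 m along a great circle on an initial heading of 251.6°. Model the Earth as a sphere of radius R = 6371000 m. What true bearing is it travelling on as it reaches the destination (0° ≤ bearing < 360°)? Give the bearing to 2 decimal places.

final bearing 253.65°

δ = 622522/6371000 = 0.097712 rad (5.5985°).
Converting: φ₁ = -0.351631 rad, θ = 4.391248 rad.
Destination latitude: φ₂ = arcsin( sin φ₁ cos δ + cos φ₁ sin δ cos θ ) = arcsin(-0.371696) = -21.820°.
For the longitude increment, Δλ = atan2( sin θ sin δ cos φ₁, cos δ − sin φ₁ sin φ₂ ) = atan2(-0.086905, 0.867207) = -5.723°.
λ₂ = λ₁ + Δλ = 116.429°.
The forward bearing on arrival equals the back-azimuth from the destination plus 180°.
Back-azimuth from P₂ (-21.82°, 116.43°) to P₁ (-20.15°, 122.15°), with Δλ' = λ₁ − λ₂ = 5.72°: atan2( sin Δλ' cos φ₁ , cos φ₂ sin φ₁ − sin φ₂ cos φ₁ cos Δλ' ) = 73.65°.
Final bearing = (73.65° + 180°) mod 360° = 253.65°.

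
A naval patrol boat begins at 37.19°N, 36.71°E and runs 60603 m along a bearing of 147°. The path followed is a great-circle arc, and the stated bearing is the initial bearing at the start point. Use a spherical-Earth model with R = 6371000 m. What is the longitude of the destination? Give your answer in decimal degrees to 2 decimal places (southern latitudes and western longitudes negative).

longitude 37.08°

Angular distance δ = d/R = 60603 / 6371000 = 0.009512 rad.
Converting: φ₁ = 0.649088 rad, θ = 2.565634 rad.
Destination latitude: φ₂ = arcsin( sin φ₁ cos δ + cos φ₁ sin δ cos θ ) = arcsin(0.598078) = 36.73°.
For the longitude increment, Δλ = atan2( sin θ sin δ cos φ₁, cos δ − sin φ₁ sin φ₂ ) = atan2(0.004127, 0.638441) = 0.37°.
λ₂ = 36.71° + 0.37° = 37.08°.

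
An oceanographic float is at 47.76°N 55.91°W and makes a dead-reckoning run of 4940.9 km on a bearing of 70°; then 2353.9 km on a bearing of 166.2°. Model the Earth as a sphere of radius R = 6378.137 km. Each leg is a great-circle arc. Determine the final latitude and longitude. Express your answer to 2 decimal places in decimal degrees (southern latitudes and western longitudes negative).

latitude 22.95°, longitude 14.68°

Apply the spherical direct solution leg by leg, carrying full precision between legs.
Leg 1: from (47.76°, -55.91°), δ = 4940.9/6378.137 = 0.774662 rad, θ = 70° → φ = 43.62°, λ = 9.32°.
Leg 2: from (43.62°, 9.32°), δ = 2353.9/6378.137 = 0.369058 rad, θ = 166.2° → φ = 22.95°, λ = 14.68°.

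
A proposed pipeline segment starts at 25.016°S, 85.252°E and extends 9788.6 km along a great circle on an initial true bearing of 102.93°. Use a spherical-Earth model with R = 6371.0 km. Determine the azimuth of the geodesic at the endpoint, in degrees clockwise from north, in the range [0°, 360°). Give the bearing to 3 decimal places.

Central angle δ = d/R = 1.536431 rad.
Converting: φ₁ = -0.436612 rad, θ = 1.796467 rad.
Destination latitude: φ₂ = arcsin( sin φ₁ cos δ + cos φ₁ sin δ cos θ ) = arcsin(-0.217179) = -12.543°.
Then Δλ = atan2(0.882691, -0.057480) = 1.635824 rad, from sin θ sin δ cos φ₁ over cos δ − sin φ₁ sin φ₂.
Hence λ₂ = 85.252° + 93.726° = 178.978°.
The forward bearing on arrival equals the back-azimuth from the destination plus 180°.
Back-azimuth from P₂ (-12.543°, 178.978°) to P₁ (-25.016°, 85.252°), with Δλ' = λ₁ − λ₂ = -93.726°: atan2( sin Δλ' cos φ₁ , cos φ₂ sin φ₁ − sin φ₂ cos φ₁ cos Δλ' ) = 244.798°.
Final bearing = (244.798° + 180°) mod 360° = 64.798°.

final bearing 64.798°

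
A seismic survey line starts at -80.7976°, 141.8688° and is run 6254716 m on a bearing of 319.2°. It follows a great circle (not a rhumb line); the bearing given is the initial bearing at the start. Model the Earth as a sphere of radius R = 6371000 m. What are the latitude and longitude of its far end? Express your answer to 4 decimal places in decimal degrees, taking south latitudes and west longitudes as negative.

latitude -26.6001°, longitude 104.4517°

Central angle δ = d/R = 0.981748 rad.
Start latitude φ₁ = -1.410184 rad; initial bearing θ = 5.571091 rad.
Applying the spherical law of cosines for sides, sin φ₂ = sin φ₁ cos δ + cos φ₁ sin δ cos θ = -0.447761, so φ₂ = -26.6001°.
For the longitude increment, Δλ = atan2( sin θ sin δ cos φ₁, cos δ − sin φ₁ sin φ₂ ) = atan2(-0.086886, 0.113572) = -37.4171°.
Hence λ₂ = 141.8688° + -37.4171° = 104.4517°.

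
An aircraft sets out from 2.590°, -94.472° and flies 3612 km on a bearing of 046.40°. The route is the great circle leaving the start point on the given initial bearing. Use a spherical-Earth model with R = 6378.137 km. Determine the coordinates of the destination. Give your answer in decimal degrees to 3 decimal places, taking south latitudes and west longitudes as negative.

Angular distance δ = d/R = 3612 / 6378.137 = 0.566310 rad.
Converting: φ₁ = 0.045204 rad, θ = 0.809833 rad.
sin φ₂ = sin φ₁ cos δ + cos φ₁ sin δ cos θ = (0.045189)(0.843887) + (0.998978)(0.536521)(0.689620) = 0.407752
φ₂ = asin(0.407752) = 0.419990 rad = 24.064°.
Δλ = atan2( sin θ sin δ cos φ₁ , cos δ − sin φ₁ sin φ₂ ) = atan2(0.388137, 0.825461) = 0.439530 rad = 25.183°.
Hence λ₂ = -94.472° + 25.183° = -69.289°.

latitude 24.064°, longitude -69.289°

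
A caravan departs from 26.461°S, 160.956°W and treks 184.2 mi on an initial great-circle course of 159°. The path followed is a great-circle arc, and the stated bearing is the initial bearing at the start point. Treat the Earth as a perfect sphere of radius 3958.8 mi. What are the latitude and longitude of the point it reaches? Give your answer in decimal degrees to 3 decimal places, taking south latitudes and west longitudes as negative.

δ = 184.2/3958.8 = 0.046529 rad (2.6659°).
Converting: φ₁ = -0.461832 rad, θ = 2.775074 rad.
sin φ₂ = sin φ₁ cos δ + cos φ₁ sin δ cos θ = (-0.445589)(0.998918) + (0.895238)(0.046512)(-0.933580) = -0.483980
φ₂ = asin(-0.483980) = -0.505198 rad = -28.946°.
For the longitude increment, Δλ = atan2( sin θ sin δ cos φ₁, cos δ − sin φ₁ sin φ₂ ) = atan2(0.014922, 0.783262) = 1.091°.
λ₂ = λ₁ + Δλ = -159.865°.

latitude -28.946°, longitude -159.865°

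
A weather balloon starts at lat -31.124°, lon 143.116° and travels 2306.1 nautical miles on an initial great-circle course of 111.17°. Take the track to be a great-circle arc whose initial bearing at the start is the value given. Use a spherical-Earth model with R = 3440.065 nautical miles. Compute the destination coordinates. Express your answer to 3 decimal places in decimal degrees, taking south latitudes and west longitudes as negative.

latitude -36.663°, longitude -170.646°

The arc subtends δ = 2306.1/3440.065 = 0.670365 rad at the centre.
Start latitude φ₁ = -0.543216 rad; initial bearing θ = 1.940283 rad.
sin φ₂ = sin φ₁ cos δ + cos φ₁ sin δ cos θ = (-0.516892)(0.783595) + (0.856051)(0.621272)(-0.361136) = -0.597101
φ₂ = asin(-0.597101) = -0.639882 rad = -36.663°.
For the longitude increment, Δλ = atan2( sin θ sin δ cos φ₁, cos δ − sin φ₁ sin φ₂ ) = atan2(0.495948, 0.474958) = 46.238°.
λ₂ = 143.116° + 46.238° = 189.354°, normalized to (−180°, 180°] → -170.646°.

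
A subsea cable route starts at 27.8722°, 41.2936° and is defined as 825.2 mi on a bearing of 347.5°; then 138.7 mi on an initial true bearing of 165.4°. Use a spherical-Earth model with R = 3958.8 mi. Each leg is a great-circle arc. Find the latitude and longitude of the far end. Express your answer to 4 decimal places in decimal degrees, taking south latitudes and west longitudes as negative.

Apply the spherical direct solution leg by leg, carrying full precision between legs.
Leg 1: from (27.8722°, 41.2936°), δ = 825.2/3958.8 = 0.208447 rad, θ = 347.5° → φ = 39.4926°, λ = 37.9663°.
Leg 2: from (39.4926°, 37.9663°), δ = 138.7/3958.8 = 0.035036 rad, θ = 165.4° → φ = 37.5483°, λ = 38.6044°.

latitude 37.5483°, longitude 38.6044°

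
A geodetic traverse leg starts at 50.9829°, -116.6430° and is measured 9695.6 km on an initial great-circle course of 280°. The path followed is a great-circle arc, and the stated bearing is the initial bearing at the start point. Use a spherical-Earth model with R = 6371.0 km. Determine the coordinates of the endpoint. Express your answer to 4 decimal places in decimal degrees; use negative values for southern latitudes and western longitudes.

δ = 9695.6/6371 = 1.521833 rad (87.1946°).
Start latitude φ₁ = 0.889819 rad; initial bearing θ = 4.886922 rad.
Applying the spherical law of cosines for sides, sin φ₂ = sin φ₁ cos δ + cos φ₁ sin δ cos θ = 0.147217, so φ₂ = 8.4657°.
Then Δλ = atan2(-0.619245, -0.065438) = -1.676079 rad, from sin θ sin δ cos φ₁ over cos δ − sin φ₁ sin φ₂.
λ₂ = -116.6430° + -96.0322° = -212.6752°, normalized to (−180°, 180°] → 147.3248°.

latitude 8.4657°, longitude 147.3248°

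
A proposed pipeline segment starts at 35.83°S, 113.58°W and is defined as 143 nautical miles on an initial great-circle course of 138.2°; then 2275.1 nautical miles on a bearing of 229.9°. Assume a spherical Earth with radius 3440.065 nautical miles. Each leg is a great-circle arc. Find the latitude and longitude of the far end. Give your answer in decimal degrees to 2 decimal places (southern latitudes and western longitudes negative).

latitude -52.64°, longitude -162.31°

Apply the spherical direct solution leg by leg, carrying full precision between legs.
Leg 1: from (-35.83°, -113.58°), δ = 143/3440.065 = 0.041569 rad, θ = 138.2° → φ = -37.59°, λ = -111.58°.
Leg 2: from (-37.59°, -111.58°), δ = 2275.1/3440.065 = 0.661354 rad, θ = 229.9° → φ = -52.64°, λ = -162.31°.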